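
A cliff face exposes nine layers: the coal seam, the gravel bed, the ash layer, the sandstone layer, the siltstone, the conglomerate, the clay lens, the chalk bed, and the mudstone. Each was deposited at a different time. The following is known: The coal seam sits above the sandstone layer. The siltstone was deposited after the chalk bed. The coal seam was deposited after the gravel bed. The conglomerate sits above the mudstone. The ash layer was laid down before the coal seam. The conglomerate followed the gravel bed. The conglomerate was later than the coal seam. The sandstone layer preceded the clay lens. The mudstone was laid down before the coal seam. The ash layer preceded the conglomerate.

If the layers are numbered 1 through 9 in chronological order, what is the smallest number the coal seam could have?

The ash layer, the gravel bed, the mudstone, and the sandstone layer must all come before the coal seam — 4 forced predecessors.
Nothing else is forced ahead of the coal seam, so its earliest slot is position 4 + 1 = 5.

5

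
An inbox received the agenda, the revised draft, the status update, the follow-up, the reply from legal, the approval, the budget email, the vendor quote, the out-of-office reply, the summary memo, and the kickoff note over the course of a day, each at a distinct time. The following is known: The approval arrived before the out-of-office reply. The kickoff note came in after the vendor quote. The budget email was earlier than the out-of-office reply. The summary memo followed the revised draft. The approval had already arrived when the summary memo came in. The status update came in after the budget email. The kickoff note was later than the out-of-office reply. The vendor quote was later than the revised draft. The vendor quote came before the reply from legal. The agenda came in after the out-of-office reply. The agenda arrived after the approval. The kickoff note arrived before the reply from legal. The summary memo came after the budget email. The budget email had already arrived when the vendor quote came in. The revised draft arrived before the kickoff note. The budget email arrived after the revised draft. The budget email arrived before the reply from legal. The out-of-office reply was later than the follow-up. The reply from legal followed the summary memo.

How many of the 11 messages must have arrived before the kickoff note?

Directly stated before the kickoff note: the out-of-office reply, the revised draft, and the vendor quote.
The approval reaches the kickoff note via the approval → the out-of-office reply → the kickoff note.
The budget email reaches the kickoff note via the budget email → the vendor quote → the kickoff note.
The follow-up reaches the kickoff note via the follow-up → the out-of-office reply → the kickoff note.
No chain forces the summary memo (or any of the others) ahead of the kickoff note.
That's the approval, the budget email, the follow-up, the out-of-office reply, the revised draft, and the vendor quote — 6 in all.

6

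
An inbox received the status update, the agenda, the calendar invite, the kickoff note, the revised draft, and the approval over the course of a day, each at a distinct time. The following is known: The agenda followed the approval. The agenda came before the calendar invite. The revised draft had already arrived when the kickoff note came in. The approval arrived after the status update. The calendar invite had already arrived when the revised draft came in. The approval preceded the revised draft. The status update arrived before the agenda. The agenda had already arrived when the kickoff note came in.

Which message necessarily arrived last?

the kickoff note

Every other message has a chain of constraints placing it before the kickoff note, so the kickoff note is last.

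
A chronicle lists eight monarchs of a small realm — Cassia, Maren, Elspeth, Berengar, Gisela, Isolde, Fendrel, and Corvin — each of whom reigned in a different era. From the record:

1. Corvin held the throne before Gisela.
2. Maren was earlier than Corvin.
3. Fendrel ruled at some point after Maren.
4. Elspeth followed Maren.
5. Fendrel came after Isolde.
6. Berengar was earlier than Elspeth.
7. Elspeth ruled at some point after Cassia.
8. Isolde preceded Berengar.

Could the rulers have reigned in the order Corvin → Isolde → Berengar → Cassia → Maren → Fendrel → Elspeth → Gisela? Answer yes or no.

no

The constraints require Maren before Corvin, but in the proposed sequence Corvin appears ahead of Maren. That one violation is enough.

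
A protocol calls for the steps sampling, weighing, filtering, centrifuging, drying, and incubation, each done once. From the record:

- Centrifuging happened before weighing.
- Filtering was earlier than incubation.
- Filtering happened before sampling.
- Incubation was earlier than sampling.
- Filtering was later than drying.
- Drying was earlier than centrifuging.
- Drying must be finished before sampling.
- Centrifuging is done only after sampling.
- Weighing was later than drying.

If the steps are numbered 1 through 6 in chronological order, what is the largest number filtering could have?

Filtering must come before centrifuging, incubation, sampling, and weighing — 4 steps forced after it.
Everything else can be placed before filtering in some valid order, so filtering can sit as late as position 6 − 4 = 2.

2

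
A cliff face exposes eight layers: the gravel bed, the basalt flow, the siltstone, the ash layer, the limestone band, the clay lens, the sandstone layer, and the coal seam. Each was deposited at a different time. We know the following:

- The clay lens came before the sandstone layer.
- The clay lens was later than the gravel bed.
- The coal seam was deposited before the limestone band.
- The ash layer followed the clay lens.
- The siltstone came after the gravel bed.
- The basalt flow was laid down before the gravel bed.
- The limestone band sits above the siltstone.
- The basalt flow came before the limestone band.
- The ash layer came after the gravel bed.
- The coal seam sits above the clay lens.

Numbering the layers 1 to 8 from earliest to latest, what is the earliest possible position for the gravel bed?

The basalt flow must come before the gravel bed — 1 forced predecessor.
Nothing else is forced ahead of the gravel bed, so its earliest slot is position 1 + 1 = 2.

2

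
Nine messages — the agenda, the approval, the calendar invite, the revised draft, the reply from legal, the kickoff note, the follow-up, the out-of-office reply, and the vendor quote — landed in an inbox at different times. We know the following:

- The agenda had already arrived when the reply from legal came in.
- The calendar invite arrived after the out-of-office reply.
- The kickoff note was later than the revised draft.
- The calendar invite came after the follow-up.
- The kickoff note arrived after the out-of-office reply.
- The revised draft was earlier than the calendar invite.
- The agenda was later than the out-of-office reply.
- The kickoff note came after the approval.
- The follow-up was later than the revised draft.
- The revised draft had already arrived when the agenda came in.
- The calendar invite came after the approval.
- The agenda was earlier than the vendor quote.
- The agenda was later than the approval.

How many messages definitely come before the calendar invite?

Directly stated before the calendar invite: the approval, the follow-up, the out-of-office reply, and the revised draft.
That's the approval, the follow-up, the out-of-office reply, and the revised draft — 4 in all.

4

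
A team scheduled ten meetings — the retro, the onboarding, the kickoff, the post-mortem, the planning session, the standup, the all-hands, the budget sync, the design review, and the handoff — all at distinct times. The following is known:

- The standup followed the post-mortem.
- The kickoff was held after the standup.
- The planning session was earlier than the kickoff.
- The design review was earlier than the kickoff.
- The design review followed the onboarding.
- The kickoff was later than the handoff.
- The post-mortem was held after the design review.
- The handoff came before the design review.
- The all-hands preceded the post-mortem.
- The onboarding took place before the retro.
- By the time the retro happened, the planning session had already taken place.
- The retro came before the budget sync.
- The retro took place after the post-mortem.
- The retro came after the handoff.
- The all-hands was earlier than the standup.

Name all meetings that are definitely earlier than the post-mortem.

the all-hands, the design review, the handoff, the onboarding

Directly stated before the post-mortem: the all-hands and the design review.
The handoff reaches the post-mortem via the handoff → the design review → the post-mortem.
The onboarding reaches the post-mortem via the onboarding → the design review → the post-mortem.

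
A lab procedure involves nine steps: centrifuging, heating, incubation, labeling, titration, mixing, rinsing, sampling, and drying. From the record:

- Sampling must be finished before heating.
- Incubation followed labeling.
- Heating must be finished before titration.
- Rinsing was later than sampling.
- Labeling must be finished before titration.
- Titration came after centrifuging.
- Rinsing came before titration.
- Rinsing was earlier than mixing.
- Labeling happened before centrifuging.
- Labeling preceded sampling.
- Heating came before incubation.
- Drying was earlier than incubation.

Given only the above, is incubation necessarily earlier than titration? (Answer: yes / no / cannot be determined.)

No chain of stated constraints runs from incubation to titration, and none runs from titration to incubation either.
So the relative order of incubation and titration is not fixed by the given facts.

cannot be determined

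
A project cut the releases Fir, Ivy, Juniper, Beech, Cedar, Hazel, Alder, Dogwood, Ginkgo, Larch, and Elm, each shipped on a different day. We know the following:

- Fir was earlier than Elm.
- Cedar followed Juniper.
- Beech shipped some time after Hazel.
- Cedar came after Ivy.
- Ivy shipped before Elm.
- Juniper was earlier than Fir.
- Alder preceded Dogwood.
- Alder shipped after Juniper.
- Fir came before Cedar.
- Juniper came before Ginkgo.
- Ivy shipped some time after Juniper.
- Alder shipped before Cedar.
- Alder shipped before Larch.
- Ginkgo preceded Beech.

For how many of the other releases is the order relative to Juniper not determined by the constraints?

1

Forced after Juniper: Alder, Beech, Cedar, Dogwood, Elm, Fir, Ginkgo, Ivy, and Larch.
That leaves Hazel with no forced order relative to Juniper — 1.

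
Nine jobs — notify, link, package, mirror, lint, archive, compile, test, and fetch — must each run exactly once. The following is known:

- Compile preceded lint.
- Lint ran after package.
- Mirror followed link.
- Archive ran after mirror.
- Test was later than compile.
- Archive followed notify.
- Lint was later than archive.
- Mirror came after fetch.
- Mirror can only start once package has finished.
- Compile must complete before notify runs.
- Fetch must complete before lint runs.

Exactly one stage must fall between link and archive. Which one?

mirror

Tracing the constraints gives link → mirror → archive, so mirror sits after link and before archive.
No other stage is forced both after link and before archive.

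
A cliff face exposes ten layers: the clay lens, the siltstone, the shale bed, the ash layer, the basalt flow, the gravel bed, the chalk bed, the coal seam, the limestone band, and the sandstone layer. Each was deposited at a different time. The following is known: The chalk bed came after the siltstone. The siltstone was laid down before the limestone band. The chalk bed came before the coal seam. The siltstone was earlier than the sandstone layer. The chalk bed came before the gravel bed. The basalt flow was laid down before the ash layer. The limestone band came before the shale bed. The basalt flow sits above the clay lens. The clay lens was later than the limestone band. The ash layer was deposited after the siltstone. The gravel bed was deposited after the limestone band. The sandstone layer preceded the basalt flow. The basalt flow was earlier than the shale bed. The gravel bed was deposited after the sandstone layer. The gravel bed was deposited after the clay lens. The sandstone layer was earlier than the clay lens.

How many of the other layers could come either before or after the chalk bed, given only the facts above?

6

Forced before the chalk bed: the siltstone; forced after the chalk bed: the coal seam and the gravel bed.
That leaves the ash layer, the basalt flow, the clay lens, the limestone band, the sandstone layer, and the shale bed with no forced order relative to the chalk bed — 6.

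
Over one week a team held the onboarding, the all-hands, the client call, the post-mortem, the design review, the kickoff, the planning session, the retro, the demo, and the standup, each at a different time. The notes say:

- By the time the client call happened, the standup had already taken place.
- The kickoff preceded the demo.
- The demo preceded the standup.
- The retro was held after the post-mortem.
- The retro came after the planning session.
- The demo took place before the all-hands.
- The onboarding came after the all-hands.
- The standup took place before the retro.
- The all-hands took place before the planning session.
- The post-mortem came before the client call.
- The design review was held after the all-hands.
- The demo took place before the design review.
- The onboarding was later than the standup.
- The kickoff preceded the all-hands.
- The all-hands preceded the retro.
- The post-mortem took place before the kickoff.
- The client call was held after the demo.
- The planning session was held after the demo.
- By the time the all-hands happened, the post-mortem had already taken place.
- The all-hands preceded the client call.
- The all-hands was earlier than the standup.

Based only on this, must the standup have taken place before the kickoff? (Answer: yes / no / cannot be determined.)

Tracing the constraints gives the kickoff → the all-hands → the standup, so the kickoff must come before the standup.
That means the standup cannot be before the kickoff.

no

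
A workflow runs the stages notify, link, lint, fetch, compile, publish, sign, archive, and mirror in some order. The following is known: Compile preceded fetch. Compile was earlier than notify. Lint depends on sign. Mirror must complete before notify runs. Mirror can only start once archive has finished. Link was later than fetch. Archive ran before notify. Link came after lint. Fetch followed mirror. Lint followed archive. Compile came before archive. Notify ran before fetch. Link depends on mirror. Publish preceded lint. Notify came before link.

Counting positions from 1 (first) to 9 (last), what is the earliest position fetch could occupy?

5

Archive, compile, mirror, and notify must all come before fetch — 4 forced predecessors.
Nothing else is forced ahead of fetch, so its earliest slot is position 4 + 1 = 5.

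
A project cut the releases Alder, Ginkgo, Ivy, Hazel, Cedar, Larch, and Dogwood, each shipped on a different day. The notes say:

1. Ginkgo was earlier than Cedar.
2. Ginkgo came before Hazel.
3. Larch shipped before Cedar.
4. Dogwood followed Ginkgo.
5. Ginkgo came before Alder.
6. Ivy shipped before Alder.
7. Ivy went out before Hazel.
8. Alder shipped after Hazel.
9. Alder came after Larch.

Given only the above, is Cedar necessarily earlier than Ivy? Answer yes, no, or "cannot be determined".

cannot be determined

No chain of stated constraints runs from Cedar to Ivy, and none runs from Ivy to Cedar either.
So the relative order of Cedar and Ivy is not fixed by the given facts.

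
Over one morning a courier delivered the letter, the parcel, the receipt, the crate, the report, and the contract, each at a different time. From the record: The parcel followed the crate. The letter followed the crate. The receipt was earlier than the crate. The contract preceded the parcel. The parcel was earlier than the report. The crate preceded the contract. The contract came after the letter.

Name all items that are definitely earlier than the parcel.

Directly stated before the parcel: the contract and the crate.
The letter reaches the parcel via the letter → the contract → the parcel.
The receipt reaches the parcel via the receipt → the crate → the parcel.

the contract, the crate, the letter, the receipt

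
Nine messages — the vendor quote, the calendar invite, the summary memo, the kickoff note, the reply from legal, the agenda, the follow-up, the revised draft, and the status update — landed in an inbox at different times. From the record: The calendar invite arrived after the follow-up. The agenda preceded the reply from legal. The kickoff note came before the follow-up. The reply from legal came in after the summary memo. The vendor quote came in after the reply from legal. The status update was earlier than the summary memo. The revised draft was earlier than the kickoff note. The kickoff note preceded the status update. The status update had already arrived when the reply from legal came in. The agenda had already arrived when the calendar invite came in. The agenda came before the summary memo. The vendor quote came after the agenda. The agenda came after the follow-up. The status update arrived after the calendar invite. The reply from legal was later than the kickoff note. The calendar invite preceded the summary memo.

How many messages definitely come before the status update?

Directly stated before the status update: the calendar invite and the kickoff note.
The agenda reaches the status update via the agenda → the calendar invite → the status update.
The follow-up reaches the status update via the follow-up → the calendar invite → the status update.
The revised draft reaches the status update via the revised draft → the kickoff note → the status update.
No chain forces the summary memo (or any of the others) ahead of the status update.
That's the agenda, the calendar invite, the follow-up, the kickoff note, and the revised draft — 5 in all.

5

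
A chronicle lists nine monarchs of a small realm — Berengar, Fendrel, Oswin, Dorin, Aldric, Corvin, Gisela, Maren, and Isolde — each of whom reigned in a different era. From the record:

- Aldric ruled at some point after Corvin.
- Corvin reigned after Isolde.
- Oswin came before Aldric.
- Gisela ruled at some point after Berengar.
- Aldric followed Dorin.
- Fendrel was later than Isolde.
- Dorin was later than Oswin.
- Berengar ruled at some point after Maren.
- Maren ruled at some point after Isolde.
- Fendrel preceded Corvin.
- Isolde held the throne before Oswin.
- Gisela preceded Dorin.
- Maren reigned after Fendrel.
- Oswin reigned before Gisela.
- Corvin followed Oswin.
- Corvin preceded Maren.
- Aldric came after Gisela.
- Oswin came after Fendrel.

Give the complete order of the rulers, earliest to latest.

The constraints fix every adjacent pair, so only one ordering works:
Isolde → Fendrel → Oswin → Corvin → Maren → Berengar → Gisela → Dorin → Aldric.

Isolde, Fendrel, Oswin, Corvin, Maren, Berengar, Gisela, Dorin, Aldric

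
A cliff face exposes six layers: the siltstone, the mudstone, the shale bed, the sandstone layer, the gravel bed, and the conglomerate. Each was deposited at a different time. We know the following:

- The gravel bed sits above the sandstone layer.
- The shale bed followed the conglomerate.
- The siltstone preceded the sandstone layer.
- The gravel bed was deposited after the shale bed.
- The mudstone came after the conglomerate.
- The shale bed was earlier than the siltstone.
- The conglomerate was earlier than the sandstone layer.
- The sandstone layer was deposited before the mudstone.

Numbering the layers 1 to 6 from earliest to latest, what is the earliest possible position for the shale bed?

The conglomerate must come before the shale bed — 1 forced predecessor.
Nothing else is forced ahead of the shale bed, so its earliest slot is position 1 + 1 = 2.

2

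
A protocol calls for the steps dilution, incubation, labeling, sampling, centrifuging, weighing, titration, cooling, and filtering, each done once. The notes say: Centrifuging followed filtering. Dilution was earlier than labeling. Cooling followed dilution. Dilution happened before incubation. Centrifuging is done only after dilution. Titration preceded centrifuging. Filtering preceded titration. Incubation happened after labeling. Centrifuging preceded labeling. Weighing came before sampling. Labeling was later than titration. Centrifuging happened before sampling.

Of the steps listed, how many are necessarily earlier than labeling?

4

Directly stated before labeling: centrifuging, dilution, and titration.
Filtering reaches labeling via filtering → centrifuging → labeling.
No chain forces sampling (or any of the others) ahead of labeling.
That's centrifuging, dilution, filtering, and titration — 4 in all.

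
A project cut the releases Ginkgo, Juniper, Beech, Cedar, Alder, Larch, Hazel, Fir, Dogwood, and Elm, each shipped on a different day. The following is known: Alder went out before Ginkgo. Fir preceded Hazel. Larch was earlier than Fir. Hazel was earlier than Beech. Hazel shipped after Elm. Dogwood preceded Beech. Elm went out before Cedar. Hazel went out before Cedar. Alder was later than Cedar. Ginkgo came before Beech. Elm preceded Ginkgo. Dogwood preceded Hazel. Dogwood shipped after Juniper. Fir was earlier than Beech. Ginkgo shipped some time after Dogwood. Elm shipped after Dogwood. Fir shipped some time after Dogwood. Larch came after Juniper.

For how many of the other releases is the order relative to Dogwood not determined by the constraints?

Forced before Dogwood: Juniper; forced after Dogwood: Alder, Beech, Cedar, Elm, Fir, Ginkgo, and Hazel.
That leaves Larch with no forced order relative to Dogwood — 1.

1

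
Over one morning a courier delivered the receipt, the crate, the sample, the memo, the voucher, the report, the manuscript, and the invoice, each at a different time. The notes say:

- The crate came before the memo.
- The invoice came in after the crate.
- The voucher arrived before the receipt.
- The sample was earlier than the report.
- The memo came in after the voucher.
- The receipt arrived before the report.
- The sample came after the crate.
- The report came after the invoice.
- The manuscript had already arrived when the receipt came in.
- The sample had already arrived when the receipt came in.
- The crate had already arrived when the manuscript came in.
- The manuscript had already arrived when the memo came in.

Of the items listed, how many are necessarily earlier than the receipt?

Directly stated before the receipt: the manuscript, the sample, and the voucher.
The crate reaches the receipt via the crate → the manuscript → the receipt.
No chain forces the report (or any of the others) ahead of the receipt.
That's the crate, the manuscript, the sample, and the voucher — 4 in all.

4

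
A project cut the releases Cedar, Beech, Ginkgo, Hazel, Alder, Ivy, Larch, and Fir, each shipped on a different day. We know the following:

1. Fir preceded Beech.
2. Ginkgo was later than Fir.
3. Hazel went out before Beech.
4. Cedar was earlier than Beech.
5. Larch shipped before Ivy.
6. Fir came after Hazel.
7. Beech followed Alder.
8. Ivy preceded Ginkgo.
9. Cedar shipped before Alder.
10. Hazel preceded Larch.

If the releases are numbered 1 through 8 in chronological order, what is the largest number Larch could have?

Larch must come before Ginkgo and Ivy — 2 releases forced after it.
Everything else can be placed before Larch in some valid order, so Larch can sit as late as position 8 − 2 = 6.

6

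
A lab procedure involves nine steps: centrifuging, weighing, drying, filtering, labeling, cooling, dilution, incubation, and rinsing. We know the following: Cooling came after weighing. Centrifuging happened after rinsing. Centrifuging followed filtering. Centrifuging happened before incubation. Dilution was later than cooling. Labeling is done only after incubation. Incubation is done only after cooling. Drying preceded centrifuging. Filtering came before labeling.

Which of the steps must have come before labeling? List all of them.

Directly stated before labeling: filtering and incubation.
Centrifuging reaches labeling via centrifuging → incubation → labeling.
Cooling reaches labeling via cooling → incubation → labeling.
Drying reaches labeling via drying → centrifuging → incubation → labeling.
Likewise rinsing and weighing each reach labeling by chaining the stated constraints.
No chain forces dilution ahead of labeling.

centrifuging, cooling, drying, filtering, incubation, rinsing, weighing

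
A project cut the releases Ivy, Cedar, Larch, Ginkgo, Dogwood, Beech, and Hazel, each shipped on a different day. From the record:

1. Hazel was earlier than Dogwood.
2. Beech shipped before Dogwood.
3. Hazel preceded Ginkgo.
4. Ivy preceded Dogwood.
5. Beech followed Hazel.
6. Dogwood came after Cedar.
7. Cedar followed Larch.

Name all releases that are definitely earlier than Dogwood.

Directly stated before Dogwood: Beech, Cedar, Hazel, and Ivy.
Larch reaches Dogwood via Larch → Cedar → Dogwood.
No chain forces Ginkgo ahead of Dogwood.

Beech, Cedar, Hazel, Ivy, Larch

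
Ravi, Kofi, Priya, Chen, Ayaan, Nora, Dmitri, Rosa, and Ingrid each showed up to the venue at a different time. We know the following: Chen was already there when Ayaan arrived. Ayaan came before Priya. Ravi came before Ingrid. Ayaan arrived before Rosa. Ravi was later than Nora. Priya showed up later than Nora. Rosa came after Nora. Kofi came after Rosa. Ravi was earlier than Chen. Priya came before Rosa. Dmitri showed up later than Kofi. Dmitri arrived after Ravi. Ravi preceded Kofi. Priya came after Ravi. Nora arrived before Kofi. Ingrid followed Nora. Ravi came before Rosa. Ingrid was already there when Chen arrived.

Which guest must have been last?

Every other guest has a chain of constraints placing them before Dmitri, so Dmitri is last.

Dmitri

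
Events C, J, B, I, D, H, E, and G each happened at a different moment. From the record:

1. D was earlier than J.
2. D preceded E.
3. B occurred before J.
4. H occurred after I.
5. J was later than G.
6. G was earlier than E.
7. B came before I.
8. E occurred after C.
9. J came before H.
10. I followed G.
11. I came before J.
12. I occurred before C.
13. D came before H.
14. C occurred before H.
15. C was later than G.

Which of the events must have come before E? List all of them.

B, C, D, G, I

Directly stated before E: C, D, and G.
B reaches E via B → I → C → E.
I reaches E via I → C → E.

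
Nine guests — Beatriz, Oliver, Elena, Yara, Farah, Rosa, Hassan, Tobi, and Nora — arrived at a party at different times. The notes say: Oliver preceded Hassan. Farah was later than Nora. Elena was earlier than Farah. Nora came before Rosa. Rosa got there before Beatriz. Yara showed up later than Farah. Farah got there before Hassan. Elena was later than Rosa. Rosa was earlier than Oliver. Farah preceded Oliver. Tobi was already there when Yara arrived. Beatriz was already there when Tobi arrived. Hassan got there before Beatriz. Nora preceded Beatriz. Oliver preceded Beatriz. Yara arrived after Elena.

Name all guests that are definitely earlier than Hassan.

Directly stated before Hassan: Farah and Oliver.
Elena reaches Hassan via Elena → Farah → Hassan.
Nora reaches Hassan via Nora → Farah → Hassan.
Rosa reaches Hassan via Rosa → Oliver → Hassan.

Elena, Farah, Nora, Oliver, Rosa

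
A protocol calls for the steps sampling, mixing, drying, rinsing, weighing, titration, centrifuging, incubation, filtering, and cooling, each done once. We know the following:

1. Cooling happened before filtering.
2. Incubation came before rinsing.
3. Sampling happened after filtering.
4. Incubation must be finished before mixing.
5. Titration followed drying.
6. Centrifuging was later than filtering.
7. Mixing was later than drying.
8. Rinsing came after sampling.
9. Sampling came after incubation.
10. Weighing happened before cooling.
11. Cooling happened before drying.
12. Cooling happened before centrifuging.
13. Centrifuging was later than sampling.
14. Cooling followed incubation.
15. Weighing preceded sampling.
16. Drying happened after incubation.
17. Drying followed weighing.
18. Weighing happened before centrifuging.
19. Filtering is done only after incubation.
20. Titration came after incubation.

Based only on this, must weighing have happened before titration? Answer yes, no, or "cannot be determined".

Chain the constraints: weighing → drying → titration. Each link is directly stated, so weighing comes before titration.

yes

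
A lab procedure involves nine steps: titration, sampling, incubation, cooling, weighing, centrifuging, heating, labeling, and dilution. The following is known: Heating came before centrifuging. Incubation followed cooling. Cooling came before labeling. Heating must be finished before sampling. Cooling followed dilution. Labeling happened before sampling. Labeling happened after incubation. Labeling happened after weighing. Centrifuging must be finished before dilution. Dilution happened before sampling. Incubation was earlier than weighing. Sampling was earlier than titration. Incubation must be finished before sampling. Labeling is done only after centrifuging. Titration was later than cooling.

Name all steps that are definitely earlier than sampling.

Directly stated before sampling: dilution, heating, incubation, and labeling.
Centrifuging reaches sampling via centrifuging → dilution → sampling.
Cooling reaches sampling via cooling → labeling → sampling.
Weighing reaches sampling via weighing → labeling → sampling.
No chain forces titration ahead of sampling.

centrifuging, cooling, dilution, heating, incubation, labeling, weighing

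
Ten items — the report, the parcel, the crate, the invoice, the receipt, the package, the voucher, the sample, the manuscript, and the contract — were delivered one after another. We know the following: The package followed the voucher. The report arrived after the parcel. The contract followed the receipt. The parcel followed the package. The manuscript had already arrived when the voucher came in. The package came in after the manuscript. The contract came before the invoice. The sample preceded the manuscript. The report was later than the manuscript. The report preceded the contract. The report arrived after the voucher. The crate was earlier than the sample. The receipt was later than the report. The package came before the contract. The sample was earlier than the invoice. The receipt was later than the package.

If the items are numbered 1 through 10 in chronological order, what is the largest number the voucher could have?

4

The voucher must come before the contract, the invoice, the package, the parcel, the receipt, and the report — 6 items forced after it.
Everything else can be placed before the voucher in some valid order, so the voucher can sit as late as position 10 − 6 = 4.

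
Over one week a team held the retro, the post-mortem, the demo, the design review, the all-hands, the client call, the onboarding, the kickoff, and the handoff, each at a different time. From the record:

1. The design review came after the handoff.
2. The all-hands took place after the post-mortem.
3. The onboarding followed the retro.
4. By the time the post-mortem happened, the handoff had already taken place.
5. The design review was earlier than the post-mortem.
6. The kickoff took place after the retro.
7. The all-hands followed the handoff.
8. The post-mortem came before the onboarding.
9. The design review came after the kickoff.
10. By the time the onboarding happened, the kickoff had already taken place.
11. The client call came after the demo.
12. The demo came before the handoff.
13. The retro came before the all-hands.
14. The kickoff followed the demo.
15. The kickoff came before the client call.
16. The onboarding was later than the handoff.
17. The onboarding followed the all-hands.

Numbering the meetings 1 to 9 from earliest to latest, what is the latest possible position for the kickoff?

The kickoff must come before the all-hands, the client call, the design review, the onboarding, and the post-mortem — 5 meetings forced after it.
Everything else can be placed before the kickoff in some valid order, so the kickoff can sit as late as position 9 − 5 = 4.

4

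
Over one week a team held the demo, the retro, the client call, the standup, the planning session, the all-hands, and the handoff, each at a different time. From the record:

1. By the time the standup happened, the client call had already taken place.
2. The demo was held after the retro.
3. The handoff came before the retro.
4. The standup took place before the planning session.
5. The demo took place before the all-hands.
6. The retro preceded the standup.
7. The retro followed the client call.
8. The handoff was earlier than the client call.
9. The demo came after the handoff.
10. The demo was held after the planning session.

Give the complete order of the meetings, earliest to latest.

the handoff, the client call, the retro, the standup, the planning session, the demo, the all-hands

The constraints fix every adjacent pair, so only one ordering works:
the handoff → the client call → the retro → the standup → the planning session → the demo → the all-hands.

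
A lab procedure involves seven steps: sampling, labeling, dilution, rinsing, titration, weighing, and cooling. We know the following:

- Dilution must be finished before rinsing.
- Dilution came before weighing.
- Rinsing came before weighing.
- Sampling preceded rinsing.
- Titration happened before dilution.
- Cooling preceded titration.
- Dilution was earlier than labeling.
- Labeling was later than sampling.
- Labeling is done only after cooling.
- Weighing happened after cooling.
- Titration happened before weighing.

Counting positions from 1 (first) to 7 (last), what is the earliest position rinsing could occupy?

Cooling, dilution, sampling, and titration must all come before rinsing — 4 forced predecessors.
Nothing else is forced ahead of rinsing, so its earliest slot is position 4 + 1 = 5.

5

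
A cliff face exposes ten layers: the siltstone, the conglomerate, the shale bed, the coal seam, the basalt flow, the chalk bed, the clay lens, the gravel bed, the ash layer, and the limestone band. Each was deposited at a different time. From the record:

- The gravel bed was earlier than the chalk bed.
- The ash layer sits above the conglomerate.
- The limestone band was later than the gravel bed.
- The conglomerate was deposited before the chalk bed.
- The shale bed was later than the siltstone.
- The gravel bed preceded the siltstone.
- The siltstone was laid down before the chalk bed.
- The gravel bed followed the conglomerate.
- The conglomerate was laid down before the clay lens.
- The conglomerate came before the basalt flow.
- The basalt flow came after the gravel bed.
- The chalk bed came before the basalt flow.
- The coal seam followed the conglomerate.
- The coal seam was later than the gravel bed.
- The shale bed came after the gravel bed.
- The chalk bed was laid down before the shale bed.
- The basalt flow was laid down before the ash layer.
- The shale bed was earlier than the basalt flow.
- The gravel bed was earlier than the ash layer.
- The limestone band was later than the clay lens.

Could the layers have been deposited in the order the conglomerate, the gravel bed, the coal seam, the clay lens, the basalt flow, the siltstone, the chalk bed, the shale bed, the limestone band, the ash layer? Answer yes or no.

The constraints require the chalk bed before the basalt flow, but in the proposed sequence the basalt flow appears ahead of the chalk bed. That one violation is enough.

no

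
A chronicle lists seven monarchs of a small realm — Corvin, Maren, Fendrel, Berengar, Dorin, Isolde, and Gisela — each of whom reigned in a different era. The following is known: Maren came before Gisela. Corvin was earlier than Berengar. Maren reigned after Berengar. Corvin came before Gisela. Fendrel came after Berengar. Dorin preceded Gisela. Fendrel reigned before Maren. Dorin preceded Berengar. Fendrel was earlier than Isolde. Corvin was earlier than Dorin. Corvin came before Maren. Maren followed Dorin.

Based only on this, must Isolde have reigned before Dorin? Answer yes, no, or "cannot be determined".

Tracing the constraints gives Dorin → Berengar → Fendrel → Isolde, so Dorin must come before Isolde.
That means Isolde cannot be before Dorin.

no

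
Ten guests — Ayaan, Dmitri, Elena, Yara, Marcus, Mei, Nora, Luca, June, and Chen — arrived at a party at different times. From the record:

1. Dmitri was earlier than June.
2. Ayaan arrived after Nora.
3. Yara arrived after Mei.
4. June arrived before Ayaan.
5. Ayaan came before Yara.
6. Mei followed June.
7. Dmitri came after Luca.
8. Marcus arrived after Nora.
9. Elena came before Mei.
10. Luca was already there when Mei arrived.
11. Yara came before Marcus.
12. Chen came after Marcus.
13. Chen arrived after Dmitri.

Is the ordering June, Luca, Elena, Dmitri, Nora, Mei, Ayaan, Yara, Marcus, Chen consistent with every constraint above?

no

The constraints require Dmitri before June, but in the proposed sequence June appears ahead of Dmitri. That one violation is enough.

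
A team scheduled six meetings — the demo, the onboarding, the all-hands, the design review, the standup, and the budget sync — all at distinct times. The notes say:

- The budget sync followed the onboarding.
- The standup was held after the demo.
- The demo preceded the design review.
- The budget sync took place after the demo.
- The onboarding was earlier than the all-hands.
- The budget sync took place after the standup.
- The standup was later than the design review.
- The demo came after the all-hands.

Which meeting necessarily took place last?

Every other meeting has a chain of constraints placing it before the budget sync, so the budget sync is last.

the budget sync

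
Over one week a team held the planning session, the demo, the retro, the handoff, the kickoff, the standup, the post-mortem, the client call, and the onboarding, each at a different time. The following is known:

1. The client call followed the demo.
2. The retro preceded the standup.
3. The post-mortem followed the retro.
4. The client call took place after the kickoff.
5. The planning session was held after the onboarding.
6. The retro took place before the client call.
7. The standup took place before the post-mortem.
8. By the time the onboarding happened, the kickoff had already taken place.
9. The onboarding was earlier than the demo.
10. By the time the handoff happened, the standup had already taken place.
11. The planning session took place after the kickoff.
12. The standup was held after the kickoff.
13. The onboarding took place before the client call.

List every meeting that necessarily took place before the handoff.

the kickoff, the retro, the standup

Directly stated before the handoff: the standup.
The kickoff reaches the handoff via the kickoff → the standup → the handoff.
The retro reaches the handoff via the retro → the standup → the handoff.
No chain forces the onboarding (or any of the others) ahead of the handoff.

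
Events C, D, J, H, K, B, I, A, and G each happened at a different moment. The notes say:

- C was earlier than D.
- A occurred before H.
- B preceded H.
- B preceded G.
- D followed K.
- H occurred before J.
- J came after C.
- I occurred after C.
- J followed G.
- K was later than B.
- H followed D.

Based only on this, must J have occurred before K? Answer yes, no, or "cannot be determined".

Tracing the constraints gives K → D → H → J, so K must come before J.
That means J cannot be before K.

no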